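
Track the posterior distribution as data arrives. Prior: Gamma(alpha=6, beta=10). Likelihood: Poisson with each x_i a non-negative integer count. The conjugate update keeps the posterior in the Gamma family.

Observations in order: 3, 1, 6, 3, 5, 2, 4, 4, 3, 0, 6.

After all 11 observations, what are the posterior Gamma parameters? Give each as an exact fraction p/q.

alpha=43, beta=21

obs 1: x=3 → posterior Gamma(9, 11)
obs 2: x=1 → posterior Gamma(10, 12)
obs 3: x=6 → posterior Gamma(16, 13)
obs 4: x=3 → posterior Gamma(19, 14)
obs 5: x=5 → posterior Gamma(24, 15)
obs 6: x=2 → posterior Gamma(26, 16)
obs 7: x=4 → posterior Gamma(30, 17)
obs 8: x=4 → posterior Gamma(34, 18)
obs 9: x=3 → posterior Gamma(37, 19)
obs 10: x=0 → posterior Gamma(37, 20)
obs 11: x=6 → posterior Gamma(43, 21)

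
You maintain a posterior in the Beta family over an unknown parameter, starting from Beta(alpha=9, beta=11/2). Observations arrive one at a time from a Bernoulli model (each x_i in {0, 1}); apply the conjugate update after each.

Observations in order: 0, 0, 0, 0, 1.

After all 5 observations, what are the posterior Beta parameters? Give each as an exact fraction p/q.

obs 1: x=0 → posterior Beta(9, 13/2)
obs 2: x=0 → posterior Beta(9, 15/2)
obs 3: x=0 → posterior Beta(9, 17/2)
obs 4: x=0 → posterior Beta(9, 19/2)
obs 5: x=1 → posterior Beta(10, 19/2)

alpha=10, beta=19/2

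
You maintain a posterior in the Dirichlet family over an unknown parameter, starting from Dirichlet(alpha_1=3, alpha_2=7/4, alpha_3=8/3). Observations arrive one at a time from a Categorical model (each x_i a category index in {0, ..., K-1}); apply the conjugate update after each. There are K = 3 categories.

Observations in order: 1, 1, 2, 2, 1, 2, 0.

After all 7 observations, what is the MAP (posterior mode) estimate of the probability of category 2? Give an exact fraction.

56/137

obs 1: x=1 → posterior Dirichlet(3, 11/4, 8/3)
obs 2: x=1 → posterior Dirichlet(3, 15/4, 8/3)
obs 3: x=2 → posterior Dirichlet(3, 15/4, 11/3)
obs 4: x=2 → posterior Dirichlet(3, 15/4, 14/3)
obs 5: x=1 → posterior Dirichlet(3, 19/4, 14/3)
obs 6: x=2 → posterior Dirichlet(3, 19/4, 17/3)
obs 7: x=0 → posterior Dirichlet(4, 19/4, 17/3)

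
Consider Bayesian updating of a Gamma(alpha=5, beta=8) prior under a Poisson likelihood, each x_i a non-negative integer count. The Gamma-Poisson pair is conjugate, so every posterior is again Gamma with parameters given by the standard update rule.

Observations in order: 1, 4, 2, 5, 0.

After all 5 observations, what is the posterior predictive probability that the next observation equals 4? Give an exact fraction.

41911265129402582285385/1171355575953987221848064

obs 1: x=1 → posterior Gamma(6, 9)
obs 2: x=4 → posterior Gamma(10, 10)
obs 3: x=2 → posterior Gamma(12, 11)
obs 4: x=5 → posterior Gamma(17, 12)
obs 5: x=0 → posterior Gamma(17, 13)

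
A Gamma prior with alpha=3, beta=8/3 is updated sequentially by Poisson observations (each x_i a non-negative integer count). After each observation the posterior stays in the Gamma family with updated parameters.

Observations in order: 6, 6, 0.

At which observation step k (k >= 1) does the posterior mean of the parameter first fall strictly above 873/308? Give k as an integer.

obs 1: x=6 → posterior Gamma(9, 11/3)
obs 2: x=6 → posterior Gamma(15, 14/3)
obs 3: x=0 → posterior Gamma(15, 17/3)

k = 2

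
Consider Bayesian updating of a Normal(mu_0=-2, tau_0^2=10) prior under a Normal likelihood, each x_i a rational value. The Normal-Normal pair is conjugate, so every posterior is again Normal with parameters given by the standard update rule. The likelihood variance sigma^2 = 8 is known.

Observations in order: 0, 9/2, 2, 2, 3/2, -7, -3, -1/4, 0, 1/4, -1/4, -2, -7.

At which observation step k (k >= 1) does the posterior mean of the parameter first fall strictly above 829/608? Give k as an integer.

obs 1: x=0 → posterior Normal(-8/9, 40/9)
obs 2: x=9/2 → posterior Normal(29/28, 20/7)
obs 3: x=2 → posterior Normal(49/38, 40/19)
obs 4: x=2 → posterior Normal(23/16, 5/3)
obs 5: x=3/2 → posterior Normal(42/29, 40/29)
obs 6: x=-7 → posterior Normal(7/34, 20/17)
obs 7: x=-3 → posterior Normal(-8/39, 40/39)
obs 8: x=-1/4 → posterior Normal(-37/176, 10/11)
obs 9: x=0 → posterior Normal(-37/196, 40/49)
obs 10: x=1/4 → posterior Normal(-4/27, 20/27)
obs 11: x=-1/4 → posterior Normal(-37/236, 40/59)
obs 12: x=-2 → posterior Normal(-77/256, 5/8)
obs 13: x=-7 → posterior Normal(-217/276, 40/69)

k = 4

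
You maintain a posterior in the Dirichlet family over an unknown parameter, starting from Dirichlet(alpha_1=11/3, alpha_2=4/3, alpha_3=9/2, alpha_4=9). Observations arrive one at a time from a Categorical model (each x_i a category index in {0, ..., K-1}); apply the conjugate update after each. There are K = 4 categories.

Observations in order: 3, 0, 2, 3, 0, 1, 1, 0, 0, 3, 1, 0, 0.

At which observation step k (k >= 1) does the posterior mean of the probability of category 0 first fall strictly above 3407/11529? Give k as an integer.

k = 13

obs 1: x=3 → posterior Dirichlet(11/3, 4/3, 9/2, 10)
obs 2: x=0 → posterior Dirichlet(14/3, 4/3, 9/2, 10)
obs 3: x=2 → posterior Dirichlet(14/3, 4/3, 11/2, 10)
obs 4: x=3 → posterior Dirichlet(14/3, 4/3, 11/2, 11)
obs 5: x=0 → posterior Dirichlet(17/3, 4/3, 11/2, 11)
obs 6: x=1 → posterior Dirichlet(17/3, 7/3, 11/2, 11)
obs 7: x=1 → posterior Dirichlet(17/3, 10/3, 11/2, 11)
obs 8: x=0 → posterior Dirichlet(20/3, 10/3, 11/2, 11)
obs 9: x=0 → posterior Dirichlet(23/3, 10/3, 11/2, 11)
obs 10: x=3 → posterior Dirichlet(23/3, 10/3, 11/2, 12)
obs 11: x=1 → posterior Dirichlet(23/3, 13/3, 11/2, 12)
obs 12: x=0 → posterior Dirichlet(26/3, 13/3, 11/2, 12)
obs 13: x=0 → posterior Dirichlet(29/3, 13/3, 11/2, 12)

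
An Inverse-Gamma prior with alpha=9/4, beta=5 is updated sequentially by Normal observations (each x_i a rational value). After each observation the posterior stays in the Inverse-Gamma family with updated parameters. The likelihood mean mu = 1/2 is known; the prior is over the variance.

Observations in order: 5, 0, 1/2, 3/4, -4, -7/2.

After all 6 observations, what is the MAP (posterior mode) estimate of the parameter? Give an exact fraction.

obs 1: x=5 → posterior Inverse-Gamma(11/4, 121/8)
obs 2: x=0 → posterior Inverse-Gamma(13/4, 61/4)
obs 3: x=1/2 → posterior Inverse-Gamma(15/4, 61/4)
obs 4: x=3/4 → posterior Inverse-Gamma(17/4, 489/32)
obs 5: x=-4 → posterior Inverse-Gamma(19/4, 813/32)
obs 6: x=-7/2 → posterior Inverse-Gamma(21/4, 1069/32)

1069/200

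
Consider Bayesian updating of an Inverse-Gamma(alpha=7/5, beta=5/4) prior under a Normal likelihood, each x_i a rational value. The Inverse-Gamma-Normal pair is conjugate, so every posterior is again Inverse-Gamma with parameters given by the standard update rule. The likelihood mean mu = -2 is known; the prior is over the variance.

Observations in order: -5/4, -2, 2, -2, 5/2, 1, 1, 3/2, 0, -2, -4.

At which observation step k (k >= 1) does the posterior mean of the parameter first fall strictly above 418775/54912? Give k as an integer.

k = 8

obs 1: x=-5/4 → posterior Inverse-Gamma(19/10, 49/32)
obs 2: x=-2 → posterior Inverse-Gamma(12/5, 49/32)
obs 3: x=2 → posterior Inverse-Gamma(29/10, 305/32)
obs 4: x=-2 → posterior Inverse-Gamma(17/5, 305/32)
obs 5: x=5/2 → posterior Inverse-Gamma(39/10, 629/32)
obs 6: x=1 → posterior Inverse-Gamma(22/5, 773/32)
obs 7: x=1 → posterior Inverse-Gamma(49/10, 917/32)
obs 8: x=3/2 → posterior Inverse-Gamma(27/5, 1113/32)
obs 9: x=0 → posterior Inverse-Gamma(59/10, 1177/32)
obs 10: x=-2 → posterior Inverse-Gamma(32/5, 1177/32)
obs 11: x=-4 → posterior Inverse-Gamma(69/10, 1241/32)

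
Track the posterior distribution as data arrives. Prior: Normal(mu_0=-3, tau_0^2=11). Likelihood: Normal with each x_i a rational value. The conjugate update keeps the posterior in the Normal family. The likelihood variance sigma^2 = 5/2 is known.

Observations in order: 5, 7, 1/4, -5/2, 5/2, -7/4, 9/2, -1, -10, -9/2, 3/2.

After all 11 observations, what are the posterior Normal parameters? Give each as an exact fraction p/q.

obs 1: x=5 → posterior Normal(95/27, 55/27)
obs 2: x=7 → posterior Normal(249/49, 55/49)
obs 3: x=1/4 → posterior Normal(509/142, 55/71)
obs 4: x=-5/2 → posterior Normal(133/62, 55/93)
obs 5: x=5/2 → posterior Normal(509/230, 11/23)
obs 6: x=-7/4 → posterior Normal(216/137, 55/137)
obs 7: x=9/2 → posterior Normal(105/53, 55/159)
obs 8: x=-1 → posterior Normal(293/181, 55/181)
obs 9: x=-10 → posterior Normal(73/203, 55/203)
obs 10: x=-9/2 → posterior Normal(-26/225, 11/45)
obs 11: x=3/2 → posterior Normal(7/247, 55/247)

mu_0=7/247, tau_0^2=55/247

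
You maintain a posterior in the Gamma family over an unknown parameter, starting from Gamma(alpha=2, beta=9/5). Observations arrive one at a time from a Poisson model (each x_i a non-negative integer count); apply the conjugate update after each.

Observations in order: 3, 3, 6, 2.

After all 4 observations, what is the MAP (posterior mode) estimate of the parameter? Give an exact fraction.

obs 1: x=3 → posterior Gamma(5, 14/5)
obs 2: x=3 → posterior Gamma(8, 19/5)
obs 3: x=6 → posterior Gamma(14, 24/5)
obs 4: x=2 → posterior Gamma(16, 29/5)

75/29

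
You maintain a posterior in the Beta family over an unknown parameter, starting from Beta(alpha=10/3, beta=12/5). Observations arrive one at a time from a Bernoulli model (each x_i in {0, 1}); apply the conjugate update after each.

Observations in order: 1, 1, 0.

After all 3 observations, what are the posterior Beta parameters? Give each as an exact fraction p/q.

obs 1: x=1 → posterior Beta(13/3, 12/5)
obs 2: x=1 → posterior Beta(16/3, 12/5)
obs 3: x=0 → posterior Beta(16/3, 17/5)

alpha=16/3, beta=17/5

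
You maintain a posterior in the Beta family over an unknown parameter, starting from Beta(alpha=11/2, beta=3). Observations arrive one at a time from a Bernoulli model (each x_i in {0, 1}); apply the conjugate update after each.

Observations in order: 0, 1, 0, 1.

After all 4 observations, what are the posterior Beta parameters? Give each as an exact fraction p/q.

obs 1: x=0 → posterior Beta(11/2, 4)
obs 2: x=1 → posterior Beta(13/2, 4)
obs 3: x=0 → posterior Beta(13/2, 5)
obs 4: x=1 → posterior Beta(15/2, 5)

alpha=15/2, beta=5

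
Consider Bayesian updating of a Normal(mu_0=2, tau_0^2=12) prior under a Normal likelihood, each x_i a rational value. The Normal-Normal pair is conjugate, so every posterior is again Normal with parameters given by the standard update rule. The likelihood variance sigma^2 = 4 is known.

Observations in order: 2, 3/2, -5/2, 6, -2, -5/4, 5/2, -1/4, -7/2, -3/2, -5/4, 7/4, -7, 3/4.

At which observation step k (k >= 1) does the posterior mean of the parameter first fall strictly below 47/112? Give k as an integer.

k = 9

obs 1: x=2 → posterior Normal(2, 3)
obs 2: x=3/2 → posterior Normal(25/14, 12/7)
obs 3: x=-5/2 → posterior Normal(1/2, 6/5)
obs 4: x=6 → posterior Normal(23/13, 12/13)
obs 5: x=-2 → posterior Normal(17/16, 3/4)
obs 6: x=-5/4 → posterior Normal(53/76, 12/19)
obs 7: x=5/2 → posterior Normal(83/88, 6/11)
obs 8: x=-1/4 → posterior Normal(4/5, 12/25)
obs 9: x=-7/2 → posterior Normal(19/56, 3/7)
obs 10: x=-3/2 → posterior Normal(5/31, 12/31)
obs 11: x=-5/4 → posterior Normal(5/136, 6/17)
obs 12: x=7/4 → posterior Normal(13/74, 12/37)
obs 13: x=-7 → posterior Normal(-29/80, 3/10)
obs 14: x=3/4 → posterior Normal(-49/172, 12/43)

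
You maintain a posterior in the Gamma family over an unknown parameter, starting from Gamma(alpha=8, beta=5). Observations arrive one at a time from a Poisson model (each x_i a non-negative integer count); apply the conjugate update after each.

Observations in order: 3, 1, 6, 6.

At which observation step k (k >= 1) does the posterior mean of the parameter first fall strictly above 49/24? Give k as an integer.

obs 1: x=3 → posterior Gamma(11, 6)
obs 2: x=1 → posterior Gamma(12, 7)
obs 3: x=6 → posterior Gamma(18, 8)
obs 4: x=6 → posterior Gamma(24, 9)

k = 3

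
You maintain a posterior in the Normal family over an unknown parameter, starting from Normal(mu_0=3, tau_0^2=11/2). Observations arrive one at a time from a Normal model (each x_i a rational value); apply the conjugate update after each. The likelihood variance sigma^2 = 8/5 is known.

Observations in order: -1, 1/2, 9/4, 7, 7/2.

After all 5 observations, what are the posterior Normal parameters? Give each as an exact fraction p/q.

obs 1: x=-1 → posterior Normal(-7/71, 88/71)
obs 2: x=1/2 → posterior Normal(41/252, 44/63)
obs 3: x=9/4 → posterior Normal(577/724, 88/181)
obs 4: x=7 → posterior Normal(2117/944, 22/59)
obs 5: x=7/2 → posterior Normal(2887/1164, 88/291)

mu_0=2887/1164, tau_0^2=88/291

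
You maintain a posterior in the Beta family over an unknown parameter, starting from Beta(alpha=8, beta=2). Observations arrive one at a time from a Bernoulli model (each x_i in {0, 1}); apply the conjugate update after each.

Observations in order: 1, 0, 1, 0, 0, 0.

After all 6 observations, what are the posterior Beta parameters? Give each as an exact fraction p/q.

alpha=10, beta=6

obs 1: x=1 → posterior Beta(9, 2)
obs 2: x=0 → posterior Beta(9, 3)
obs 3: x=1 → posterior Beta(10, 3)
obs 4: x=0 → posterior Beta(10, 4)
obs 5: x=0 → posterior Beta(10, 5)
obs 6: x=0 → posterior Beta(10, 6)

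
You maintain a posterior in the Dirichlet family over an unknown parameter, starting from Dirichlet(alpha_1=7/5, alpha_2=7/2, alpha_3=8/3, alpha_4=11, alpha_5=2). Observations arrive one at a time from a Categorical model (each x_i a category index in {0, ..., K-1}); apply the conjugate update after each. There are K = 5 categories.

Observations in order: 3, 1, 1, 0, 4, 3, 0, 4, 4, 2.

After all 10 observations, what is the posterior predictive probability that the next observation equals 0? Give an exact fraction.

obs 1: x=3 → posterior Dirichlet(7/5, 7/2, 8/3, 12, 2)
obs 2: x=1 → posterior Dirichlet(7/5, 9/2, 8/3, 12, 2)
obs 3: x=1 → posterior Dirichlet(7/5, 11/2, 8/3, 12, 2)
obs 4: x=0 → posterior Dirichlet(12/5, 11/2, 8/3, 12, 2)
obs 5: x=4 → posterior Dirichlet(12/5, 11/2, 8/3, 12, 3)
obs 6: x=3 → posterior Dirichlet(12/5, 11/2, 8/3, 13, 3)
obs 7: x=0 → posterior Dirichlet(17/5, 11/2, 8/3, 13, 3)
obs 8: x=4 → posterior Dirichlet(17/5, 11/2, 8/3, 13, 4)
obs 9: x=4 → posterior Dirichlet(17/5, 11/2, 8/3, 13, 5)
obs 10: x=2 → posterior Dirichlet(17/5, 11/2, 11/3, 13, 5)

102/917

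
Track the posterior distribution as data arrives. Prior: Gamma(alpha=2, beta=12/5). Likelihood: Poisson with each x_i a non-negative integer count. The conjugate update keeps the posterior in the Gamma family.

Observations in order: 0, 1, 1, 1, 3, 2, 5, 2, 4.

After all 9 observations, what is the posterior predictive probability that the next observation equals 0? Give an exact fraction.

7470883585889191117843855730528460057/43674252383913877424036476406214950912

obs 1: x=0 → posterior Gamma(2, 17/5)
obs 2: x=1 → posterior Gamma(3, 22/5)
obs 3: x=1 → posterior Gamma(4, 27/5)
obs 4: x=1 → posterior Gamma(5, 32/5)
obs 5: x=3 → posterior Gamma(8, 37/5)
obs 6: x=2 → posterior Gamma(10, 42/5)
obs 7: x=5 → posterior Gamma(15, 47/5)
obs 8: x=2 → posterior Gamma(17, 52/5)
obs 9: x=4 → posterior Gamma(21, 57/5)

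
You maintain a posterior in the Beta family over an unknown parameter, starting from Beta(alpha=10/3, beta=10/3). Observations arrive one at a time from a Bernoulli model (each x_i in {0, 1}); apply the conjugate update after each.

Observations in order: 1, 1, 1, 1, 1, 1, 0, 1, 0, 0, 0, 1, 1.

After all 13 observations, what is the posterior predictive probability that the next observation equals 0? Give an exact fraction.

obs 1: x=1 → posterior Beta(13/3, 10/3)
obs 2: x=1 → posterior Beta(16/3, 10/3)
obs 3: x=1 → posterior Beta(19/3, 10/3)
obs 4: x=1 → posterior Beta(22/3, 10/3)
obs 5: x=1 → posterior Beta(25/3, 10/3)
obs 6: x=1 → posterior Beta(28/3, 10/3)
obs 7: x=0 → posterior Beta(28/3, 13/3)
obs 8: x=1 → posterior Beta(31/3, 13/3)
obs 9: x=0 → posterior Beta(31/3, 16/3)
obs 10: x=0 → posterior Beta(31/3, 19/3)
obs 11: x=0 → posterior Beta(31/3, 22/3)
obs 12: x=1 → posterior Beta(34/3, 22/3)
obs 13: x=1 → posterior Beta(37/3, 22/3)

22/59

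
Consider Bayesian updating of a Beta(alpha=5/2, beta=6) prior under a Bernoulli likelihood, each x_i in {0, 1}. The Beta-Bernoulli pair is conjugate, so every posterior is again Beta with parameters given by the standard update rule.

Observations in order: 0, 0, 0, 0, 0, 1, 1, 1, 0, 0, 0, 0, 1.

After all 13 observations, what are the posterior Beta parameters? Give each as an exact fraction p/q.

obs 1: x=0 → posterior Beta(5/2, 7)
obs 2: x=0 → posterior Beta(5/2, 8)
obs 3: x=0 → posterior Beta(5/2, 9)
obs 4: x=0 → posterior Beta(5/2, 10)
obs 5: x=0 → posterior Beta(5/2, 11)
obs 6: x=1 → posterior Beta(7/2, 11)
obs 7: x=1 → posterior Beta(9/2, 11)
obs 8: x=1 → posterior Beta(11/2, 11)
obs 9: x=0 → posterior Beta(11/2, 12)
obs 10: x=0 → posterior Beta(11/2, 13)
obs 11: x=0 → posterior Beta(11/2, 14)
obs 12: x=0 → posterior Beta(11/2, 15)
obs 13: x=1 → posterior Beta(13/2, 15)

alpha=13/2, beta=15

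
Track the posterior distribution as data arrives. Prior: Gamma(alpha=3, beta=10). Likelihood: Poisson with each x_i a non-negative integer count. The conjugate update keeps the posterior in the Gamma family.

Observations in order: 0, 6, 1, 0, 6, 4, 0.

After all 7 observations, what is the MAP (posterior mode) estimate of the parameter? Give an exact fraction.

19/17

obs 1: x=0 → posterior Gamma(3, 11)
obs 2: x=6 → posterior Gamma(9, 12)
obs 3: x=1 → posterior Gamma(10, 13)
obs 4: x=0 → posterior Gamma(10, 14)
obs 5: x=6 → posterior Gamma(16, 15)
obs 6: x=4 → posterior Gamma(20, 16)
obs 7: x=0 → posterior Gamma(20, 17)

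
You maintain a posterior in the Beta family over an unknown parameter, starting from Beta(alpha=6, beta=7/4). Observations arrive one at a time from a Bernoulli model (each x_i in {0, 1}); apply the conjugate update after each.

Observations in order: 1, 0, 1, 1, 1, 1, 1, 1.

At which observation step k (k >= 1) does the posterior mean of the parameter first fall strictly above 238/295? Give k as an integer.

obs 1: x=1 → posterior Beta(7, 7/4)
obs 2: x=0 → posterior Beta(7, 11/4)
obs 3: x=1 → posterior Beta(8, 11/4)
obs 4: x=1 → posterior Beta(9, 11/4)
obs 5: x=1 → posterior Beta(10, 11/4)
obs 6: x=1 → posterior Beta(11, 11/4)
obs 7: x=1 → posterior Beta(12, 11/4)
obs 8: x=1 → posterior Beta(13, 11/4)

k = 7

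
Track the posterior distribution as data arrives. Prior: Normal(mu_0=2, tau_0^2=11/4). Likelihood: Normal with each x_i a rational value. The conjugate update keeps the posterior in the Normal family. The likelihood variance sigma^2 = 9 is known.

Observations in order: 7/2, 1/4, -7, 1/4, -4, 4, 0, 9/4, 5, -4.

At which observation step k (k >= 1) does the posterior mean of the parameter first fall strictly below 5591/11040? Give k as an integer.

obs 1: x=7/2 → posterior Normal(221/94, 99/47)
obs 2: x=1/4 → posterior Normal(453/232, 99/58)
obs 3: x=-7 → posterior Normal(145/276, 33/23)
obs 4: x=1/4 → posterior Normal(39/80, 99/80)
obs 5: x=-4 → posterior Normal(-5/91, 99/91)
obs 6: x=4 → posterior Normal(13/34, 33/34)
obs 7: x=0 → posterior Normal(39/113, 99/113)
obs 8: x=9/4 → posterior Normal(255/496, 99/124)
obs 9: x=5 → posterior Normal(95/108, 11/15)
obs 10: x=-4 → posterior Normal(299/584, 99/146)

k = 4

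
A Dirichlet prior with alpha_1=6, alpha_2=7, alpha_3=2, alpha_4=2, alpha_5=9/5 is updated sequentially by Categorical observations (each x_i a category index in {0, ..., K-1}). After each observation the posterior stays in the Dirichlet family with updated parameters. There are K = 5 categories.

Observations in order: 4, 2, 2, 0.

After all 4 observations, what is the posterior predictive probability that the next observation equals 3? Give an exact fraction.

5/57

obs 1: x=4 → posterior Dirichlet(6, 7, 2, 2, 14/5)
obs 2: x=2 → posterior Dirichlet(6, 7, 3, 2, 14/5)
obs 3: x=2 → posterior Dirichlet(6, 7, 4, 2, 14/5)
obs 4: x=0 → posterior Dirichlet(7, 7, 4, 2, 14/5)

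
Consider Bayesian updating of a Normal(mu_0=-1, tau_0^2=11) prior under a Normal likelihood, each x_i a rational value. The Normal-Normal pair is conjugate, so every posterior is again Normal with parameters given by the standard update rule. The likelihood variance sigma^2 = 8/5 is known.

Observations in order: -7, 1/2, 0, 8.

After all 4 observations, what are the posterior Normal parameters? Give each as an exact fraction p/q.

mu_0=149/456, tau_0^2=22/57

obs 1: x=-7 → posterior Normal(-131/21, 88/63)
obs 2: x=1/2 → posterior Normal(-731/236, 44/59)
obs 3: x=0 → posterior Normal(-731/346, 88/173)
obs 4: x=8 → posterior Normal(149/456, 22/57)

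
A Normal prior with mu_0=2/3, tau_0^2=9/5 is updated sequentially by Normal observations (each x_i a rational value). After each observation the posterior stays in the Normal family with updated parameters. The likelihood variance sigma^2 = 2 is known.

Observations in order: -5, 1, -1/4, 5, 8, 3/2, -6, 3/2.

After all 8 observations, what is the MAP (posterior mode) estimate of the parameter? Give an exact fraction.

701/984

obs 1: x=-5 → posterior Normal(-115/57, 18/19)
obs 2: x=1 → posterior Normal(-22/21, 9/14)
obs 3: x=-1/4 → posterior Normal(-379/444, 18/37)
obs 4: x=5 → posterior Normal(7/24, 9/23)
obs 5: x=8 → posterior Normal(205/132, 18/55)
obs 6: x=3/2 → posterior Normal(1187/768, 9/32)
obs 7: x=-6 → posterior Normal(539/876, 18/73)
obs 8: x=3/2 → posterior Normal(701/984, 9/41)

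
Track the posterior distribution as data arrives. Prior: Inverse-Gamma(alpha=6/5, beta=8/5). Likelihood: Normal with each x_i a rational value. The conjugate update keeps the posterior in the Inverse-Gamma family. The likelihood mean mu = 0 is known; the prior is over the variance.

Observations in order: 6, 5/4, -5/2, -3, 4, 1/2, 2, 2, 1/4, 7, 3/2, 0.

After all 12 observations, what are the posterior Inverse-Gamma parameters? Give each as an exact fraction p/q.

obs 1: x=6 → posterior Inverse-Gamma(17/10, 98/5)
obs 2: x=5/4 → posterior Inverse-Gamma(11/5, 3261/160)
obs 3: x=-5/2 → posterior Inverse-Gamma(27/10, 3761/160)
obs 4: x=-3 → posterior Inverse-Gamma(16/5, 4481/160)
obs 5: x=4 → posterior Inverse-Gamma(37/10, 5761/160)
obs 6: x=1/2 → posterior Inverse-Gamma(21/5, 5781/160)
obs 7: x=2 → posterior Inverse-Gamma(47/10, 6101/160)
obs 8: x=2 → posterior Inverse-Gamma(26/5, 6421/160)
obs 9: x=1/4 → posterior Inverse-Gamma(57/10, 3213/80)
obs 10: x=7 → posterior Inverse-Gamma(31/5, 5173/80)
obs 11: x=3/2 → posterior Inverse-Gamma(67/10, 5263/80)
obs 12: x=0 → posterior Inverse-Gamma(36/5, 5263/80)

alpha=36/5, beta=5263/80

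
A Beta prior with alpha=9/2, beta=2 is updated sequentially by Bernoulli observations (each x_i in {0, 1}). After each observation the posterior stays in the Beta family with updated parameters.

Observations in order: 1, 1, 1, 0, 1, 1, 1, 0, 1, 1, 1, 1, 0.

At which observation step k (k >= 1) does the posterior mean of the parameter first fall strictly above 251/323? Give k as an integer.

obs 1: x=1 → posterior Beta(11/2, 2)
obs 2: x=1 → posterior Beta(13/2, 2)
obs 3: x=1 → posterior Beta(15/2, 2)
obs 4: x=0 → posterior Beta(15/2, 3)
obs 5: x=1 → posterior Beta(17/2, 3)
obs 6: x=1 → posterior Beta(19/2, 3)
obs 7: x=1 → posterior Beta(21/2, 3)
obs 8: x=0 → posterior Beta(21/2, 4)
obs 9: x=1 → posterior Beta(23/2, 4)
obs 10: x=1 → posterior Beta(25/2, 4)
obs 11: x=1 → posterior Beta(27/2, 4)
obs 12: x=1 → posterior Beta(29/2, 4)
obs 13: x=0 → posterior Beta(29/2, 5)

k = 3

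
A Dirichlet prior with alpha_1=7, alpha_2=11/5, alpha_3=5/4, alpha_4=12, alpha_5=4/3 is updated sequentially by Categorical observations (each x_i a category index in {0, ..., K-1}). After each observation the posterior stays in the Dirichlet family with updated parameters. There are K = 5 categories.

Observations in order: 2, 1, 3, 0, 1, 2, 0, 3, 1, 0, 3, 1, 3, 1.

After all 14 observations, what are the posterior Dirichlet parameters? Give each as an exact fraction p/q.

alpha_1=10, alpha_2=36/5, alpha_3=13/4, alpha_4=16, alpha_5=4/3

obs 1: x=2 → posterior Dirichlet(7, 11/5, 9/4, 12, 4/3)
obs 2: x=1 → posterior Dirichlet(7, 16/5, 9/4, 12, 4/3)
obs 3: x=3 → posterior Dirichlet(7, 16/5, 9/4, 13, 4/3)
obs 4: x=0 → posterior Dirichlet(8, 16/5, 9/4, 13, 4/3)
obs 5: x=1 → posterior Dirichlet(8, 21/5, 9/4, 13, 4/3)
obs 6: x=2 → posterior Dirichlet(8, 21/5, 13/4, 13, 4/3)
obs 7: x=0 → posterior Dirichlet(9, 21/5, 13/4, 13, 4/3)
obs 8: x=3 → posterior Dirichlet(9, 21/5, 13/4, 14, 4/3)
obs 9: x=1 → posterior Dirichlet(9, 26/5, 13/4, 14, 4/3)
obs 10: x=0 → posterior Dirichlet(10, 26/5, 13/4, 14, 4/3)
obs 11: x=3 → posterior Dirichlet(10, 26/5, 13/4, 15, 4/3)
obs 12: x=1 → posterior Dirichlet(10, 31/5, 13/4, 15, 4/3)
obs 13: x=3 → posterior Dirichlet(10, 31/5, 13/4, 16, 4/3)
obs 14: x=1 → posterior Dirichlet(10, 36/5, 13/4, 16, 4/3)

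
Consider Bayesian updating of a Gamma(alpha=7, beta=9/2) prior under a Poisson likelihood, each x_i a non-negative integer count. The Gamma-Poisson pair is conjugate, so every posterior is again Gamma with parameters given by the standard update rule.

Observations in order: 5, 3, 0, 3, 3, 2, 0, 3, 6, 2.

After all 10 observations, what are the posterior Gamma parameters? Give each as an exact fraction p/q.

alpha=34, beta=29/2

obs 1: x=5 → posterior Gamma(12, 11/2)
obs 2: x=3 → posterior Gamma(15, 13/2)
obs 3: x=0 → posterior Gamma(15, 15/2)
obs 4: x=3 → posterior Gamma(18, 17/2)
obs 5: x=3 → posterior Gamma(21, 19/2)
obs 6: x=2 → posterior Gamma(23, 21/2)
obs 7: x=0 → posterior Gamma(23, 23/2)
obs 8: x=3 → posterior Gamma(26, 25/2)
obs 9: x=6 → posterior Gamma(32, 27/2)
obs 10: x=2 → posterior Gamma(34, 29/2)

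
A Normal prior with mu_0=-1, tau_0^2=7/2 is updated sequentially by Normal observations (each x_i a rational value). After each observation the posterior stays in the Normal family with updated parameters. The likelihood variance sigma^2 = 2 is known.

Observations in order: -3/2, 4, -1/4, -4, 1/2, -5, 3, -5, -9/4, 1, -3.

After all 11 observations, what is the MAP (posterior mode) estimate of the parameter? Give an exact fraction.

obs 1: x=-3/2 → posterior Normal(-29/22, 14/11)
obs 2: x=4 → posterior Normal(3/4, 7/9)
obs 3: x=-1/4 → posterior Normal(47/100, 14/25)
obs 4: x=-4 → posterior Normal(-65/128, 7/16)
obs 5: x=1/2 → posterior Normal(-17/52, 14/39)
obs 6: x=-5 → posterior Normal(-191/184, 7/23)
obs 7: x=3 → posterior Normal(-107/212, 14/53)
obs 8: x=-5 → posterior Normal(-247/240, 7/30)
obs 9: x=-9/4 → posterior Normal(-155/134, 14/67)
obs 10: x=1 → posterior Normal(-141/148, 7/37)
obs 11: x=-3 → posterior Normal(-61/54, 14/81)

-61/54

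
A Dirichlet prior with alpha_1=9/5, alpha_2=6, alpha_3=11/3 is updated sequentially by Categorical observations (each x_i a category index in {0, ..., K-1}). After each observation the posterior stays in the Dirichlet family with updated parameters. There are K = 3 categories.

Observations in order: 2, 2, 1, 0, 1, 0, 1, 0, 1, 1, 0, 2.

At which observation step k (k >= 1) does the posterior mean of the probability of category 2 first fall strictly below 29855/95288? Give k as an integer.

obs 1: x=2 → posterior Dirichlet(9/5, 6, 14/3)
obs 2: x=2 → posterior Dirichlet(9/5, 6, 17/3)
obs 3: x=1 → posterior Dirichlet(9/5, 7, 17/3)
obs 4: x=0 → posterior Dirichlet(14/5, 7, 17/3)
obs 5: x=1 → posterior Dirichlet(14/5, 8, 17/3)
obs 6: x=0 → posterior Dirichlet(19/5, 8, 17/3)
obs 7: x=1 → posterior Dirichlet(19/5, 9, 17/3)
obs 8: x=0 → posterior Dirichlet(24/5, 9, 17/3)
obs 9: x=1 → posterior Dirichlet(24/5, 10, 17/3)
obs 10: x=1 → posterior Dirichlet(24/5, 11, 17/3)
obs 11: x=0 → posterior Dirichlet(29/5, 11, 17/3)
obs 12: x=2 → posterior Dirichlet(29/5, 11, 20/3)

k = 7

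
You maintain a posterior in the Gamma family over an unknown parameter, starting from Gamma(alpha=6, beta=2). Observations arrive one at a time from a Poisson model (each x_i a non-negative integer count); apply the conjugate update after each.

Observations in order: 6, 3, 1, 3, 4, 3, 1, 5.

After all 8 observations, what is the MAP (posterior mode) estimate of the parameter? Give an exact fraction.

31/10

obs 1: x=6 → posterior Gamma(12, 3)
obs 2: x=3 → posterior Gamma(15, 4)
obs 3: x=1 → posterior Gamma(16, 5)
obs 4: x=3 → posterior Gamma(19, 6)
obs 5: x=4 → posterior Gamma(23, 7)
obs 6: x=3 → posterior Gamma(26, 8)
obs 7: x=1 → posterior Gamma(27, 9)
obs 8: x=5 → posterior Gamma(32, 10)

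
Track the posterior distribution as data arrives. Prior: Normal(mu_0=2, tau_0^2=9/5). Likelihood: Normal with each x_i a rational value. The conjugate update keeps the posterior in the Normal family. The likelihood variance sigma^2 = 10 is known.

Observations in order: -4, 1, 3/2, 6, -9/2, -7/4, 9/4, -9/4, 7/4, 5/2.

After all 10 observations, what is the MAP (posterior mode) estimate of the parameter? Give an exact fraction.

7/8

obs 1: x=-4 → posterior Normal(64/59, 90/59)
obs 2: x=1 → posterior Normal(73/68, 45/34)
obs 3: x=3/2 → posterior Normal(173/154, 90/77)
obs 4: x=6 → posterior Normal(281/172, 45/43)
obs 5: x=-9/2 → posterior Normal(20/19, 18/19)
obs 6: x=-7/4 → posterior Normal(337/416, 45/52)
obs 7: x=9/4 → posterior Normal(209/226, 90/113)
obs 8: x=-9/4 → posterior Normal(337/488, 45/61)
obs 9: x=7/4 → posterior Normal(100/131, 90/131)
obs 10: x=5/2 → posterior Normal(7/8, 9/14)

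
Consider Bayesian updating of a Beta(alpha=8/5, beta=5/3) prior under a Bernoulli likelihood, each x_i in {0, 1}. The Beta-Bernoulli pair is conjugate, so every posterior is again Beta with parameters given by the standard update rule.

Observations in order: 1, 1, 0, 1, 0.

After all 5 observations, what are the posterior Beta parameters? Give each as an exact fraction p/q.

obs 1: x=1 → posterior Beta(13/5, 5/3)
obs 2: x=1 → posterior Beta(18/5, 5/3)
obs 3: x=0 → posterior Beta(18/5, 8/3)
obs 4: x=1 → posterior Beta(23/5, 8/3)
obs 5: x=0 → posterior Beta(23/5, 11/3)

alpha=23/5, beta=11/3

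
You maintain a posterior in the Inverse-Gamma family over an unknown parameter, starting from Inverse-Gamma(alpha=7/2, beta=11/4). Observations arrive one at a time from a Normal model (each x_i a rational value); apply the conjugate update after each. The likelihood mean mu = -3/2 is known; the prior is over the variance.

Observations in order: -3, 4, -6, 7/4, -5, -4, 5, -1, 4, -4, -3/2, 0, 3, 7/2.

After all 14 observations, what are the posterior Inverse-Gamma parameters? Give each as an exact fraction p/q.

alpha=21/2, beta=3421/32

obs 1: x=-3 → posterior Inverse-Gamma(4, 31/8)
obs 2: x=4 → posterior Inverse-Gamma(9/2, 19)
obs 3: x=-6 → posterior Inverse-Gamma(5, 233/8)
obs 4: x=7/4 → posterior Inverse-Gamma(11/2, 1101/32)
obs 5: x=-5 → posterior Inverse-Gamma(6, 1297/32)
obs 6: x=-4 → posterior Inverse-Gamma(13/2, 1397/32)
obs 7: x=5 → posterior Inverse-Gamma(7, 2073/32)
obs 8: x=-1 → posterior Inverse-Gamma(15/2, 2077/32)
obs 9: x=4 → posterior Inverse-Gamma(8, 2561/32)
obs 10: x=-4 → posterior Inverse-Gamma(17/2, 2661/32)
obs 11: x=-3/2 → posterior Inverse-Gamma(9, 2661/32)
obs 12: x=0 → posterior Inverse-Gamma(19/2, 2697/32)
obs 13: x=3 → posterior Inverse-Gamma(10, 3021/32)
obs 14: x=7/2 → posterior Inverse-Gamma(21/2, 3421/32)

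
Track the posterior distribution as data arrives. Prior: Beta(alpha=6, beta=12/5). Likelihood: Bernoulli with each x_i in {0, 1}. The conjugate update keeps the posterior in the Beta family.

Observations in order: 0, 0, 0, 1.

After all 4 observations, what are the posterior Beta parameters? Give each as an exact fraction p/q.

obs 1: x=0 → posterior Beta(6, 17/5)
obs 2: x=0 → posterior Beta(6, 22/5)
obs 3: x=0 → posterior Beta(6, 27/5)
obs 4: x=1 → posterior Beta(7, 27/5)

alpha=7, beta=27/5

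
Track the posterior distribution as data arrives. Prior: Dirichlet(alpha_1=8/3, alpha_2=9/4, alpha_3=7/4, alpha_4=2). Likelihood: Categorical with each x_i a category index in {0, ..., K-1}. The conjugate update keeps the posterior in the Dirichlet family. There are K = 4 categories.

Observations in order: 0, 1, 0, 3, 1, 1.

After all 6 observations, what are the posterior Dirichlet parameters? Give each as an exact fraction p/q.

obs 1: x=0 → posterior Dirichlet(11/3, 9/4, 7/4, 2)
obs 2: x=1 → posterior Dirichlet(11/3, 13/4, 7/4, 2)
obs 3: x=0 → posterior Dirichlet(14/3, 13/4, 7/4, 2)
obs 4: x=3 → posterior Dirichlet(14/3, 13/4, 7/4, 3)
obs 5: x=1 → posterior Dirichlet(14/3, 17/4, 7/4, 3)
obs 6: x=1 → posterior Dirichlet(14/3, 21/4, 7/4, 3)

alpha_1=14/3, alpha_2=21/4, alpha_3=7/4, alpha_4=3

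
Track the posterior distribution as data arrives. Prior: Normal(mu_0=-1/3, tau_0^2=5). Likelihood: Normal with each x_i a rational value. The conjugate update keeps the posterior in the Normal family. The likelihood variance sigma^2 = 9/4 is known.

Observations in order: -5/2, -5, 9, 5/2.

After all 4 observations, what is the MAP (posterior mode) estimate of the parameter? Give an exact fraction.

obs 1: x=-5/2 → posterior Normal(-53/29, 45/29)
obs 2: x=-5 → posterior Normal(-153/49, 45/49)
obs 3: x=9 → posterior Normal(9/23, 15/23)
obs 4: x=5/2 → posterior Normal(77/89, 45/89)

77/89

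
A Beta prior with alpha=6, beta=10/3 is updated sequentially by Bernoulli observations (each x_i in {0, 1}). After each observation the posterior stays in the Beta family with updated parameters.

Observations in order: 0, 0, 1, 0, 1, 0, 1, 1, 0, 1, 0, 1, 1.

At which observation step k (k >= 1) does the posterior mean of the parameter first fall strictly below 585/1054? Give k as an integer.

k = 2

obs 1: x=0 → posterior Beta(6, 13/3)
obs 2: x=0 → posterior Beta(6, 16/3)
obs 3: x=1 → posterior Beta(7, 16/3)
obs 4: x=0 → posterior Beta(7, 19/3)
obs 5: x=1 → posterior Beta(8, 19/3)
obs 6: x=0 → posterior Beta(8, 22/3)
obs 7: x=1 → posterior Beta(9, 22/3)
obs 8: x=1 → posterior Beta(10, 22/3)
obs 9: x=0 → posterior Beta(10, 25/3)
obs 10: x=1 → posterior Beta(11, 25/3)
obs 11: x=0 → posterior Beta(11, 28/3)
obs 12: x=1 → posterior Beta(12, 28/3)
obs 13: x=1 → posterior Beta(13, 28/3)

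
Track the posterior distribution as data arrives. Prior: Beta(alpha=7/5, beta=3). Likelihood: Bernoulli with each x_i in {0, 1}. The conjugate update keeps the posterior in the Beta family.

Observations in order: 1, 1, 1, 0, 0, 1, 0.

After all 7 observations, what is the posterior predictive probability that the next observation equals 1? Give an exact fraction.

obs 1: x=1 → posterior Beta(12/5, 3)
obs 2: x=1 → posterior Beta(17/5, 3)
obs 3: x=1 → posterior Beta(22/5, 3)
obs 4: x=0 → posterior Beta(22/5, 4)
obs 5: x=0 → posterior Beta(22/5, 5)
obs 6: x=1 → posterior Beta(27/5, 5)
obs 7: x=0 → posterior Beta(27/5, 6)

9/19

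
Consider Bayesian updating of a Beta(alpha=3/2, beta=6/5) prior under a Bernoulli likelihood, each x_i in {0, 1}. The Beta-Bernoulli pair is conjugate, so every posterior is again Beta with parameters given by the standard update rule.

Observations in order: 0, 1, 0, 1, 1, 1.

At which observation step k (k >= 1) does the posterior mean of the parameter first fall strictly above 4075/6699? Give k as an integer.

k = 6

obs 1: x=0 → posterior Beta(3/2, 11/5)
obs 2: x=1 → posterior Beta(5/2, 11/5)
obs 3: x=0 → posterior Beta(5/2, 16/5)
obs 4: x=1 → posterior Beta(7/2, 16/5)
obs 5: x=1 → posterior Beta(9/2, 16/5)
obs 6: x=1 → posterior Beta(11/2, 16/5)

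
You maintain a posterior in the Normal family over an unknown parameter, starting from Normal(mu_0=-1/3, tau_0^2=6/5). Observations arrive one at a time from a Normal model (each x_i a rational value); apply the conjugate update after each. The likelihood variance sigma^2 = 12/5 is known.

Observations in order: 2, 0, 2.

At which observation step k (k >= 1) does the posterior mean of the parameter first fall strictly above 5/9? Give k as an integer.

k = 3

obs 1: x=2 → posterior Normal(4/9, 4/5)
obs 2: x=0 → posterior Normal(1/3, 3/5)
obs 3: x=2 → posterior Normal(2/3, 12/25)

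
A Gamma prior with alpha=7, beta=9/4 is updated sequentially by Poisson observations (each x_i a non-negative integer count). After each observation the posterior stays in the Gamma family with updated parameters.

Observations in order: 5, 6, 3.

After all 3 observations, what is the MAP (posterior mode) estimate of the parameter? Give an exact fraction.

80/21

obs 1: x=5 → posterior Gamma(12, 13/4)
obs 2: x=6 → posterior Gamma(18, 17/4)
obs 3: x=3 → posterior Gamma(21, 21/4)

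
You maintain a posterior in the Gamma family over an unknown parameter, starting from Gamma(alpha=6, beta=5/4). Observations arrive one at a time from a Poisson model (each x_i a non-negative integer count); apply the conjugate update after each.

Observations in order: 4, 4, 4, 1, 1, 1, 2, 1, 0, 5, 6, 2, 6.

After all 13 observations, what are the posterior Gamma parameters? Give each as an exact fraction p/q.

alpha=43, beta=57/4

obs 1: x=4 → posterior Gamma(10, 9/4)
obs 2: x=4 → posterior Gamma(14, 13/4)
obs 3: x=4 → posterior Gamma(18, 17/4)
obs 4: x=1 → posterior Gamma(19, 21/4)
obs 5: x=1 → posterior Gamma(20, 25/4)
obs 6: x=1 → posterior Gamma(21, 29/4)
obs 7: x=2 → posterior Gamma(23, 33/4)
obs 8: x=1 → posterior Gamma(24, 37/4)
obs 9: x=0 → posterior Gamma(24, 41/4)
obs 10: x=5 → posterior Gamma(29, 45/4)
obs 11: x=6 → posterior Gamma(35, 49/4)
obs 12: x=2 → posterior Gamma(37, 53/4)
obs 13: x=6 → posterior Gamma(43, 57/4)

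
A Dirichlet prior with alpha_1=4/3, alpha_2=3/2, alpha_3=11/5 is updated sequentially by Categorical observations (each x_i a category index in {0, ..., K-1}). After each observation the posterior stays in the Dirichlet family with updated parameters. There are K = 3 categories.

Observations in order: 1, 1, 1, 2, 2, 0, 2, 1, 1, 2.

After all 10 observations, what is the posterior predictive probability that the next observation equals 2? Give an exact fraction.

obs 1: x=1 → posterior Dirichlet(4/3, 5/2, 11/5)
obs 2: x=1 → posterior Dirichlet(4/3, 7/2, 11/5)
obs 3: x=1 → posterior Dirichlet(4/3, 9/2, 11/5)
obs 4: x=2 → posterior Dirichlet(4/3, 9/2, 16/5)
obs 5: x=2 → posterior Dirichlet(4/3, 9/2, 21/5)
obs 6: x=0 → posterior Dirichlet(7/3, 9/2, 21/5)
obs 7: x=2 → posterior Dirichlet(7/3, 9/2, 26/5)
obs 8: x=1 → posterior Dirichlet(7/3, 11/2, 26/5)
obs 9: x=1 → posterior Dirichlet(7/3, 13/2, 26/5)
obs 10: x=2 → posterior Dirichlet(7/3, 13/2, 31/5)

186/451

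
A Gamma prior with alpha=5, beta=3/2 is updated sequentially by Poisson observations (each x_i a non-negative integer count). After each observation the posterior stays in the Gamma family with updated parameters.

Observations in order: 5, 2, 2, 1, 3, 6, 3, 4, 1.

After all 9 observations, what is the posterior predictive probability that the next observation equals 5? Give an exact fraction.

obs 1: x=5 → posterior Gamma(10, 5/2)
obs 2: x=2 → posterior Gamma(12, 7/2)
obs 3: x=2 → posterior Gamma(14, 9/2)
obs 4: x=1 → posterior Gamma(15, 11/2)
obs 5: x=3 → posterior Gamma(18, 13/2)
obs 6: x=6 → posterior Gamma(24, 15/2)
obs 7: x=3 → posterior Gamma(27, 17/2)
obs 8: x=4 → posterior Gamma(31, 19/2)
obs 9: x=1 → posterior Gamma(32, 21/2)

24688775132913035088166897274354679523413792789504/242063847902005849254176436075394136454464685331703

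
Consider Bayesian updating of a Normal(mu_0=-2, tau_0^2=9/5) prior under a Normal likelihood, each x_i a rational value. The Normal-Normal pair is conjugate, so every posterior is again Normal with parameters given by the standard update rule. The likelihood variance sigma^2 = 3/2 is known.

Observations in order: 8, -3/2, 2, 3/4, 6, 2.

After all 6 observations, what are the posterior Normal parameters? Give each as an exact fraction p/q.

mu_0=187/82, tau_0^2=9/41

obs 1: x=8 → posterior Normal(38/11, 9/11)
obs 2: x=-3/2 → posterior Normal(29/17, 9/17)
obs 3: x=2 → posterior Normal(41/23, 9/23)
obs 4: x=3/4 → posterior Normal(91/58, 9/29)
obs 5: x=6 → posterior Normal(163/70, 9/35)
obs 6: x=2 → posterior Normal(187/82, 9/41)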